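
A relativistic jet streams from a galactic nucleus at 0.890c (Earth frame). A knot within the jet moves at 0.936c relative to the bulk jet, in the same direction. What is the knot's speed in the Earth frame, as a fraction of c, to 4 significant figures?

Relativistic velocity addition: u = (u' + v)/(1 + u'v/c²)
= (0.936 + 0.890)/(1 + 0.936×0.890) = 1.826/1.83304 = 0.9962

u ≈ 0.9962c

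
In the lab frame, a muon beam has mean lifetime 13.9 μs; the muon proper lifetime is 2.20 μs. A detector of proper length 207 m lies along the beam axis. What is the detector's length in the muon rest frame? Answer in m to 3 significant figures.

Time dilation ⇒ γ = Δt/τ₀ = 13.9/2.20 = 6.3182
Length contraction: L = L₀/γ = 207/6.3182 = 32.8 m

L ≈ 32.8 m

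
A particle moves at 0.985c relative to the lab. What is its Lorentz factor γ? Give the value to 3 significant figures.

γ = 1/√(1 − β²) = 1/√(1 − 0.985²) = 1/√(0.029775) = 5.80

γ ≈ 5.80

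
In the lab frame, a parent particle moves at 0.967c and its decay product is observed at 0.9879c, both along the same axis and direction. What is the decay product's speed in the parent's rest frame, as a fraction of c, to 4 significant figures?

u' ≈ 0.4676c

Inverse velocity addition: u' = (u − v)/(1 − uv/c²)
= (0.9879 − 0.967)/(1 − 0.9879×0.967) = 0.02090/0.0447007 = 0.4676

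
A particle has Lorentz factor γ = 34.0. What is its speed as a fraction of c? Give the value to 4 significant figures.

β ≈ 0.9996

β = √(1 − 1/γ²) = √(1 − 1/34.0²) = √(0.999135) = 0.9996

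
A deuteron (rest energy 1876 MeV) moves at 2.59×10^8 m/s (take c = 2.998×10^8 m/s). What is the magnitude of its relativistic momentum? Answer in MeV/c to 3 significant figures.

β = v/c = 2.59×10^8 / 2.998×10^8 = 0.86391
γ = 1/√(1 − 0.86391²) = 1.9855
p = γβm₀c = 1.9855 × 0.86391 × 1876 MeV/c = 3220 MeV/c

p ≈ 3220 MeV/c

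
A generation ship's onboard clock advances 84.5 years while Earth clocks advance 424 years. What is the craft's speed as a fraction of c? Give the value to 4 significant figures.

β ≈ 0.9799

γ = Δt/τ₀ = 424/84.5 = 5.01775
β = √(1 − 1/γ²) = √(1 − 1/5.01775²) = 0.9799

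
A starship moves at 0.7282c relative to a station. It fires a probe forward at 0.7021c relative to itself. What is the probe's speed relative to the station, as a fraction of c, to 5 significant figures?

u ≈ 0.94642c

Relativistic velocity addition: u = (u' + v)/(1 + u'v/c²)
= (0.7021 + 0.7282)/(1 + 0.7021×0.7282) = 1.4303/1.511269 = 0.94642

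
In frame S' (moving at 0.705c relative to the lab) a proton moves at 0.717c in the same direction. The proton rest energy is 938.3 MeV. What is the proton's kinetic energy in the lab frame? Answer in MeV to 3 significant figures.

K ≈ 1920 MeV

u_lab = (0.717 + 0.705)/(1 + 0.717×0.705) = 0.944546
γ = 1/√(1 − 0.944546²) = 3.0453
K = (γ − 1)m₀c² = (3.0453 − 1) × 938.3 = 2.0453 × 938.3 = 1920 MeV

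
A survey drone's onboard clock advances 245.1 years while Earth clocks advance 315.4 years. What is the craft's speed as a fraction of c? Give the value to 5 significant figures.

γ = Δt/τ₀ = 315.4/245.1 = 1.286822
β = √(1 − 1/γ²) = √(1 − 1/1.286822²) = 0.62937

β ≈ 0.62937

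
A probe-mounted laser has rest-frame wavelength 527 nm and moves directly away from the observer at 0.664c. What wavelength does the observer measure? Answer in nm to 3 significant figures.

λ_obs ≈ 1170 nm

Relativistic Doppler: λ_obs = λ_src √((1+β)/(1−β))
= 527 × √(1.6640/0.33600) = 527 × 2.2254 = 1170 nm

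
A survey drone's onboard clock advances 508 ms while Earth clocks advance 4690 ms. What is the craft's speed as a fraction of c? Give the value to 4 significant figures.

γ = Δt/τ₀ = 4690/508 = 9.23228
β = √(1 − 1/γ²) = √(1 − 1/9.23228²) = 0.9941

β ≈ 0.9941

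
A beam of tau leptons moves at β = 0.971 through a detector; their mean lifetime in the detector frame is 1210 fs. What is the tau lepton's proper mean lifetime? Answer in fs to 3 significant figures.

τ₀ ≈ 289 fs

γ = 1/√(1 − 0.971²) = 4.1827
Proper time: τ₀ = Δt/γ = 1210/4.1827 = 289 fs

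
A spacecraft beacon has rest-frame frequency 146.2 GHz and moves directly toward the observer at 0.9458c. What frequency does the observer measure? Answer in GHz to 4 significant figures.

Relativistic Doppler: f_obs = f_src √((1+β)/(1−β))
= 146.2 × √(1.94580/0.0542000) = 146.2 × 5.99169 = 876.0 GHz

f_obs ≈ 876.0 GHz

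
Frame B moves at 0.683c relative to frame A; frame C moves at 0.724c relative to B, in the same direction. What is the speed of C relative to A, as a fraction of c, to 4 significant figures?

u ≈ 0.9415c

Compose boost 2: (0.724 + 0.683)/(1 + 0.724×0.683) = 1.407/1.49449 = 0.9415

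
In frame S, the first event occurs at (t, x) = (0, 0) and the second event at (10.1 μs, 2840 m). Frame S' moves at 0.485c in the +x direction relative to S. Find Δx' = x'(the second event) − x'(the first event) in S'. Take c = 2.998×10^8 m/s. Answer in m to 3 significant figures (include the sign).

Δx' ≈ 1570 m

γ = 1/√(1 − 0.485²) = 1.1435
Δx' = γ(Δx − vΔt) = 1.1435 × (2840 m − 0.485×(2.998×10^8 m/s)×10.1×10^-6 s)
= 1.1435 × (1371.4 m) = 1570 m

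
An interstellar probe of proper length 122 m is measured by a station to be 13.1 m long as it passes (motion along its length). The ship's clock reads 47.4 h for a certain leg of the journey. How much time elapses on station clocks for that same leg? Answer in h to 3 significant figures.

Length contraction ⇒ γ = L₀/L = 122/13.1 = 9.3130
Time dilation: Δt = γτ₀ = 9.3130 × 47.4 h = 441 h

Δt ≈ 441 h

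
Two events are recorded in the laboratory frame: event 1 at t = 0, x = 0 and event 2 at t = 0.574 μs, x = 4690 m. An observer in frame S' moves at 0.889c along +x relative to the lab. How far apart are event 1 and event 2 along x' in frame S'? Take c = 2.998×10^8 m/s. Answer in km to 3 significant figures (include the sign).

γ = 1/√(1 − 0.889²) = 2.1838
Δx' = γ(Δx − vΔt) = 2.1838 × (4690 m − 0.889×(2.998×10^8 m/s)×0.574×10^-6 s)
= 2.1838 × (4537.0 m) = 9.91 km

Δx' ≈ 9.91 km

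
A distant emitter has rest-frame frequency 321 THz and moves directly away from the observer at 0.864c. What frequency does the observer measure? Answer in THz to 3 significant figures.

Relativistic Doppler: f_obs = f_src √((1−β)/(1+β))
= 321 × √(0.13600/1.8640) = 321 × 0.27011 = 86.7 THz

f_obs ≈ 86.7 THz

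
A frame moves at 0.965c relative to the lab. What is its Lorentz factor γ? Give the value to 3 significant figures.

γ ≈ 3.81

γ = 1/√(1 − β²) = 1/√(1 − 0.965²) = 1/√(0.068775) = 3.81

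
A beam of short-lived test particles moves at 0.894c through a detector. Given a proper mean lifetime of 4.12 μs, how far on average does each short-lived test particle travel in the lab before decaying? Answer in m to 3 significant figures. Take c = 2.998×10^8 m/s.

γ = 1/√(1 − 0.894²) = 2.2318
Dilated lifetime: Δt = γτ₀ = 2.2318 × 4.12 μs = 9.1951 μs
d = vΔt = 0.894c × 9.1951 μs = 2.6802×10^8 m/s × 9.1951×10^-6 s = 2460 m

d ≈ 2460 m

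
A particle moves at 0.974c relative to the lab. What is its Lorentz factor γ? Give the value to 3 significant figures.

γ = 1/√(1 − β²) = 1/√(1 − 0.974²) = 1/√(0.051324) = 4.41

γ ≈ 4.41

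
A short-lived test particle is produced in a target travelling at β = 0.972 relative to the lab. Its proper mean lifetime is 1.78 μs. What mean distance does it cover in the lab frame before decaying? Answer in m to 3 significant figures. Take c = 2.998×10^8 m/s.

d ≈ 2210 m

γ = 1/√(1 − 0.972²) = 4.2557
Dilated lifetime: Δt = γτ₀ = 4.2557 × 1.78 μs = 7.5751 μs
d = vΔt = 0.972c × 7.5751 μs = 2.9141×10^8 m/s × 7.5751×10^-6 s = 2210 m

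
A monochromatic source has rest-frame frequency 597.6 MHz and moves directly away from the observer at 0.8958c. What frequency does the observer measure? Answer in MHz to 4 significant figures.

Relativistic Doppler: f_obs = f_src √((1−β)/(1+β))
= 597.6 × √(0.104200/1.89580) = 597.6 × 0.234443 = 140.1 MHz

f_obs ≈ 140.1 MHz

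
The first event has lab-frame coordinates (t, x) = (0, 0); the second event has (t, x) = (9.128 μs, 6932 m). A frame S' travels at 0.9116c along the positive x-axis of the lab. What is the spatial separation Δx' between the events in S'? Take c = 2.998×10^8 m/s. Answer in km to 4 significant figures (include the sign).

γ = 1/√(1 − 0.9116²) = 2.43263
Δx' = γ(Δx − vΔt) = 2.43263 × (6932 m − 0.9116×(2.998×10^8 m/s)×9.128×10^-6 s)
= 2.43263 × (4437.34 m) = 10.79 km

Δx' ≈ 10.79 km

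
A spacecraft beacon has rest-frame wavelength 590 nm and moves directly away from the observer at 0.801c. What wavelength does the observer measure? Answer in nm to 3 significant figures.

Relativistic Doppler: λ_obs = λ_src √((1+β)/(1−β))
= 590 × √(1.8010/0.19900) = 590 × 3.0084 = 1770 nm

λ_obs ≈ 1770 nm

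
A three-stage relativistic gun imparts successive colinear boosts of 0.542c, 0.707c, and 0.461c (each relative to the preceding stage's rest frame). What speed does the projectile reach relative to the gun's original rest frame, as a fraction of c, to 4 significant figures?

Compose boost 2: (0.707 + 0.542)/(1 + 0.707×0.542) = 1.249/1.38319 = 0.902983
Compose boost 3: (0.461 + 0.902983)/(1 + 0.461×0.902983) = 1.36398/1.41627 = 0.9631

u ≈ 0.9631c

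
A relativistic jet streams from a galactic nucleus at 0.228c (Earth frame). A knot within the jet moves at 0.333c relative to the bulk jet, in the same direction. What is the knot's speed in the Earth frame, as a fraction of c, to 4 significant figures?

u ≈ 0.5214c

Relativistic velocity addition: u = (u' + v)/(1 + u'v/c²)
= (0.333 + 0.228)/(1 + 0.333×0.228) = 0.5610/1.07592 = 0.5214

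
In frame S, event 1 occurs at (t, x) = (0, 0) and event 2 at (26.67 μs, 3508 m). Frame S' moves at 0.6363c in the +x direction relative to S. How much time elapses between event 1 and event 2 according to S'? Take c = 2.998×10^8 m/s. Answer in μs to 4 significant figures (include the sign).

Δt' ≈ 24.92 μs

γ = 1/√(1 − 0.6363²) = 1.29627
Δt' = γ(Δt − vΔx/c²) = 1.29627 × (26.67 μs − 0.6363×3508 m / (2.998×10^8 m/s))
= 1.29627 × (19.2246 μs) = 24.92 μs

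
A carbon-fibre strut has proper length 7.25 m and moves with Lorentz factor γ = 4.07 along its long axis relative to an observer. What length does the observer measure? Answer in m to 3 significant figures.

γ = 4.07 (given)
Length contraction: L = L₀/γ = 7.25/4.07 = 1.78 m

L ≈ 1.78 m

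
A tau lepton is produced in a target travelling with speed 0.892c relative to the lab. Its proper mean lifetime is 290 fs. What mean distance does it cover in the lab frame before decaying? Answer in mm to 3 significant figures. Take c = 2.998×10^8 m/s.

d ≈ 0.172 mm

γ = 1/√(1 − 0.892²) = 2.2122
Dilated lifetime: Δt = γτ₀ = 2.2122 × 290 fs = 641.54 fs
d = vΔt = 0.892c × 641.54 fs = 2.6742×10^8 m/s × 6.4154×10^-13 s = 0.172 mm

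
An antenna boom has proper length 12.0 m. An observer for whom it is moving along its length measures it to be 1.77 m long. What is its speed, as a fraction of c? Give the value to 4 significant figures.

γ = L₀/L = 12.0/1.77 = 6.77966
β = √(1 − 1/γ²) = 0.9891

β ≈ 0.9891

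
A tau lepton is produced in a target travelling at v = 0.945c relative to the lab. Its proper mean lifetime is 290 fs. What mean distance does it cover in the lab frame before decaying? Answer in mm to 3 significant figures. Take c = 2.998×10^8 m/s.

γ = 1/√(1 − 0.945²) = 3.0574
Dilated lifetime: Δt = γτ₀ = 3.0574 × 290 fs = 886.66 fs
d = vΔt = 0.945c × 886.66 fs = 2.8331×10^8 m/s × 8.8666×10^-13 s = 0.251 mm

d ≈ 0.251 mm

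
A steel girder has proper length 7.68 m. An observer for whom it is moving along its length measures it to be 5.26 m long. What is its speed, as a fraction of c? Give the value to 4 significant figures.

β ≈ 0.7286

γ = L₀/L = 7.68/5.26 = 1.46008
β = √(1 − 1/γ²) = 0.7286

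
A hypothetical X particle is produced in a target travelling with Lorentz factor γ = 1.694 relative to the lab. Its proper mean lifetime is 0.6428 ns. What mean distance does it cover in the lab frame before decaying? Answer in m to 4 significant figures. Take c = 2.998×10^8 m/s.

d ≈ 0.2635 m

β = √(1 − 1/γ²) = √(1 − 1/1.694²) = 0.807170
Dilated lifetime: Δt = γτ₀ = 1.694 × 0.6428 ns = 1.08890 ns
d = vΔt = 0.807170c × 1.08890 ns = 2.41990×10^8 m/s × 1.08890×10^-9 s = 0.2635 m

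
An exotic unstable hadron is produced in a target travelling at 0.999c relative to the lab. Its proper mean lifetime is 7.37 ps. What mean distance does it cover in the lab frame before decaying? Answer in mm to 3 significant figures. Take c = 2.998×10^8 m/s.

γ = 1/√(1 − 0.999²) = 22.366
Dilated lifetime: Δt = γτ₀ = 22.366 × 7.37 ps = 164.84 ps
d = vΔt = 0.999c × 164.84 ps = 2.9950×10^8 m/s × 1.6484×10^-10 s = 49.4 mm

d ≈ 49.4 mm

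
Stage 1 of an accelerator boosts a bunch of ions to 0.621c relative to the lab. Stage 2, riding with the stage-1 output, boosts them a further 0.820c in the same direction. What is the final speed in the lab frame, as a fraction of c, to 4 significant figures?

Compose boost 2: (0.820 + 0.621)/(1 + 0.820×0.621) = 1.441/1.50922 = 0.9548

u ≈ 0.9548c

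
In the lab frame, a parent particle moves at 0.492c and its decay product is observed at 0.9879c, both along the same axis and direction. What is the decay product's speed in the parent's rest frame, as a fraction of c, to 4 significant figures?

Inverse velocity addition: u' = (u − v)/(1 − uv/c²)
= (0.9879 − 0.492)/(1 − 0.9879×0.492) = 0.4959/0.513953 = 0.9649

u' ≈ 0.9649c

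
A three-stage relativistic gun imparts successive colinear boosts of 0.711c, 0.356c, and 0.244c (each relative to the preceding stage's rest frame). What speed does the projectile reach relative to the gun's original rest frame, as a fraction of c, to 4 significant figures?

u ≈ 0.9070c

Compose boost 2: (0.356 + 0.711)/(1 + 0.356×0.711) = 1.067/1.25312 = 0.851477
Compose boost 3: (0.244 + 0.851477)/(1 + 0.244×0.851477) = 1.09548/1.20776 = 0.9070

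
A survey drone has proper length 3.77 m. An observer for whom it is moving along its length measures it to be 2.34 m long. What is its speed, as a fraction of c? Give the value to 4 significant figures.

γ = L₀/L = 3.77/2.34 = 1.61111
β = √(1 − 1/γ²) = 0.7841

β ≈ 0.7841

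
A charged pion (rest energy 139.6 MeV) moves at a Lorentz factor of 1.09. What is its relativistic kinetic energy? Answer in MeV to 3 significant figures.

γ = 1.09 (given)
K = (γ − 1)m₀c² = (1.09 − 1) × 139.6 MeV = 0.090000 × 139.6 MeV = 12.6 MeV

K ≈ 12.6 MeV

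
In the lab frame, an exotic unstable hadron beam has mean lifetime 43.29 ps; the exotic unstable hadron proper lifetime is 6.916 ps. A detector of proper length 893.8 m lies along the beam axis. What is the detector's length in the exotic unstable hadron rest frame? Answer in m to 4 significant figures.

L ≈ 142.8 m

Time dilation ⇒ γ = Δt/τ₀ = 43.29/6.916 = 6.25940
Length contraction: L = L₀/γ = 893.8/6.25940 = 142.8 m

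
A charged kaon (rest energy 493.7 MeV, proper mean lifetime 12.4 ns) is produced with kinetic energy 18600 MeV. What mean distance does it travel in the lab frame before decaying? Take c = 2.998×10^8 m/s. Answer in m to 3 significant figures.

γ = 1 + K/(m₀c²) = 1 + 18600/493.7 = 38.675
β = √(1 − 1/γ²) = 0.99967
Dilated lifetime: γτ₀ = 38.675 × 12.4 ns = 479.57 ns
d = βc·γτ₀ = 0.99967 × (2.998×10^8 m/s) × 4.7957×10^-7 s = 144 m

d ≈ 144 m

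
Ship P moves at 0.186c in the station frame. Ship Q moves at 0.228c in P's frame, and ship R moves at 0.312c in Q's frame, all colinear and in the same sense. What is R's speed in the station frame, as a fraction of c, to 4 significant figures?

Compose boost 2: (0.228 + 0.186)/(1 + 0.228×0.186) = 0.4140/1.04241 = 0.397157
Compose boost 3: (0.312 + 0.397157)/(1 + 0.312×0.397157) = 0.709157/1.12391 = 0.6310

u ≈ 0.6310c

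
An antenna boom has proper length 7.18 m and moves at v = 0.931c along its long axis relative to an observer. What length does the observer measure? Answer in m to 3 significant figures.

γ = 1/√(1 − 0.931²) = 2.7396
Length contraction: L = L₀/γ = 7.18/2.7396 = 2.62 m

L ≈ 2.62 m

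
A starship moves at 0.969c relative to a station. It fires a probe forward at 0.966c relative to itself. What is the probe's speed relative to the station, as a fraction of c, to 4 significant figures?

Relativistic velocity addition: u = (u' + v)/(1 + u'v/c²)
= (0.966 + 0.969)/(1 + 0.966×0.969) = 1.935/1.93605 = 0.9995

u ≈ 0.9995c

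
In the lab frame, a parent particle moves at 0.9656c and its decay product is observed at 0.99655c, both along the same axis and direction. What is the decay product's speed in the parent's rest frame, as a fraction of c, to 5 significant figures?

Inverse velocity addition: u' = (u − v)/(1 − uv/c²)
= (0.99655 − 0.9656)/(1 − 0.99655×0.9656) = 0.030950/0.03773132 = 0.82027

u' ≈ 0.82027c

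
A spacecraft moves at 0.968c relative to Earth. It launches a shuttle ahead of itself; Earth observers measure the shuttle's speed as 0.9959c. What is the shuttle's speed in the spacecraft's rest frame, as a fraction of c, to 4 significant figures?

u' ≈ 0.7757c

Inverse velocity addition: u' = (u − v)/(1 − uv/c²)
= (0.9959 − 0.968)/(1 − 0.9959×0.968) = 0.02790/0.0359688 = 0.7757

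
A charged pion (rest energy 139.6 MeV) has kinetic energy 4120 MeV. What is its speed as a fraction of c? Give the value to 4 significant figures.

γ = 1 + K/(m₀c²) = 1 + 4120/139.6 = 30.5129
β = √(1 − 1/γ²) = 0.9995

β ≈ 0.9995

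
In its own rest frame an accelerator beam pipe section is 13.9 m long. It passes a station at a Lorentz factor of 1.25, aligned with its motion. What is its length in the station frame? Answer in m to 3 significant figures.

L ≈ 11.1 m

γ = 1.25 (given)
Length contraction: L = L₀/γ = 13.9/1.25 = 11.1 m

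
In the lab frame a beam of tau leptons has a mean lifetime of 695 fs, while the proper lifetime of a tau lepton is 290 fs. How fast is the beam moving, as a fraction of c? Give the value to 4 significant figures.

β ≈ 0.9088

γ = Δt/τ₀ = 695/290 = 2.39655
β = √(1 − 1/γ²) = √(1 − 1/2.39655²) = 0.9088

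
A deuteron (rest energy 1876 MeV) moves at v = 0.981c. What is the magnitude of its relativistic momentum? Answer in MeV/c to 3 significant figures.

γ = 1/√(1 − 0.981²) = 5.1544
p = γβm₀c = 5.1544 × 0.981 × 1876 MeV/c = 9490 MeV/c

p ≈ 9490 MeV/c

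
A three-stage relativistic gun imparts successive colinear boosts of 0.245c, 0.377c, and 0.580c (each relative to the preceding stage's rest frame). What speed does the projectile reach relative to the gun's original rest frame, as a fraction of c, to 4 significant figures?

u ≈ 0.8640c

Compose boost 2: (0.377 + 0.245)/(1 + 0.377×0.245) = 0.6220/1.09237 = 0.569407
Compose boost 3: (0.580 + 0.569407)/(1 + 0.580×0.569407) = 1.14941/1.33026 = 0.8640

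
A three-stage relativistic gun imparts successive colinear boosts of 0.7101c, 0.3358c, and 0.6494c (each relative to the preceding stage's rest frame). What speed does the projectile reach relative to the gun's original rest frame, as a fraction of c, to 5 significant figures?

Compose boost 2: (0.3358 + 0.7101)/(1 + 0.3358×0.7101) = 1.0459/1.238452 = 0.8445223
Compose boost 3: (0.6494 + 0.8445223)/(1 + 0.6494×0.8445223) = 1.493922/1.548433 = 0.96480

u ≈ 0.96480c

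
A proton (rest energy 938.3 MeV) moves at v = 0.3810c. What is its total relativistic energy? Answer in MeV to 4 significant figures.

E ≈ 1015 MeV

γ = 1/√(1 − 0.3810²) = 1.08158
E = γm₀c² = 1.08158 × 938.3 MeV = 1015 MeV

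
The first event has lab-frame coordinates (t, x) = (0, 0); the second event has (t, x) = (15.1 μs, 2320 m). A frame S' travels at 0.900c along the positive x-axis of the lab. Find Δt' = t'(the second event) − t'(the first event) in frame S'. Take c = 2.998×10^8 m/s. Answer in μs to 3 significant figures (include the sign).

Δt' ≈ 18.7 μs

γ = 1/√(1 − 0.900²) = 2.2942
Δt' = γ(Δt − vΔx/c²) = 2.2942 × (15.1 μs − 0.900×2320 m / (2.998×10^8 m/s))
= 2.2942 × (8.1354 μs) = 18.7 μs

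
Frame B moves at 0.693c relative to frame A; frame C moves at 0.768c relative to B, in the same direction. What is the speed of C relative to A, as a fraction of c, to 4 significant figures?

Compose boost 2: (0.768 + 0.693)/(1 + 0.768×0.693) = 1.461/1.53222 = 0.9535

u ≈ 0.9535c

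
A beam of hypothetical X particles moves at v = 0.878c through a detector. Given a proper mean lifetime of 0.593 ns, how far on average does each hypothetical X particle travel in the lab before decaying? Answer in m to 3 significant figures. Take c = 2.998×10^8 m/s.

γ = 1/√(1 − 0.878²) = 2.0892
Dilated lifetime: Δt = γτ₀ = 2.0892 × 0.593 ns = 1.2389 ns
d = vΔt = 0.878c × 1.2389 ns = 2.6322×10^8 m/s × 1.2389×10^-9 s = 0.326 m

d ≈ 0.326 m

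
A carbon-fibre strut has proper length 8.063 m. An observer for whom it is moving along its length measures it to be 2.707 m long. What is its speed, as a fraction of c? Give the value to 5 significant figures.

γ = L₀/L = 8.063/2.707 = 2.978574
β = √(1 − 1/γ²) = 0.94196

β ≈ 0.94196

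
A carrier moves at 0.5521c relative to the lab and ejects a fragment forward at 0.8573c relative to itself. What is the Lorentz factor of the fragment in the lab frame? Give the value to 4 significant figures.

γ ≈ 3.432

u_lab = (0.8573 + 0.5521)/(1 + 0.8573×0.5521) = 1.4094/1.473315 = 0.9566180
γ = 1/√(1 − 0.9566180²) = 3.432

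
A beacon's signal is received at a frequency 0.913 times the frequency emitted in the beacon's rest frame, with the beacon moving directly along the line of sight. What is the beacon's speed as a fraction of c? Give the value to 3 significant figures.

f_obs/f_src = √((1−β)/(1+β)) = 0.913  ⇒  (1−β)/(1+β) = 0.83357
β = |1 − D²|/(1 + D²) = |1 − 0.83357|/(1 + 0.83357) = 0.0908

β ≈ 0.0908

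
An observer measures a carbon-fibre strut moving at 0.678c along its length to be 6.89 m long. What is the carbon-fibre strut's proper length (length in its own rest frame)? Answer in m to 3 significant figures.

L₀ ≈ 9.37 m

γ = 1/√(1 − 0.678²) = 1.3604
L₀ = γL = 1.3604 × 6.89 = 9.37 m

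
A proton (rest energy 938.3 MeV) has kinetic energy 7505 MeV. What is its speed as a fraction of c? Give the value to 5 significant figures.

γ = 1 + K/(m₀c²) = 1 + 7505/938.3 = 8.998508
β = √(1 − 1/γ²) = 0.99381

β ≈ 0.99381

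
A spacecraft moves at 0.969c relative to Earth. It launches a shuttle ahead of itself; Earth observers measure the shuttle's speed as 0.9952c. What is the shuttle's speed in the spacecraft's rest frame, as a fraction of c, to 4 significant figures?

Inverse velocity addition: u' = (u − v)/(1 − uv/c²)
= (0.9952 − 0.969)/(1 − 0.9952×0.969) = 0.02620/0.0356512 = 0.7349

u' ≈ 0.7349c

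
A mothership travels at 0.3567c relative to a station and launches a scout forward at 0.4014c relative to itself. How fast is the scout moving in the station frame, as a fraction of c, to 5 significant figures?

Compose boost 2: (0.4014 + 0.3567)/(1 + 0.4014×0.3567) = 0.75810/1.143179 = 0.66315

u ≈ 0.66315c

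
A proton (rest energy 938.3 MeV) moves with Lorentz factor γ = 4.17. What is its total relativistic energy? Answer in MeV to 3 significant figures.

E ≈ 3910 MeV

γ = 4.17 (given)
E = γm₀c² = 4.17 × 938.3 MeV = 3910 MeV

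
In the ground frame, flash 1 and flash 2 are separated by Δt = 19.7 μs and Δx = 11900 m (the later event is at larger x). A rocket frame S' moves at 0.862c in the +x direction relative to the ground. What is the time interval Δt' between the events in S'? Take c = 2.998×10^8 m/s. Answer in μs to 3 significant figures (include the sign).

γ = 1/√(1 − 0.862²) = 1.9727
Δt' = γ(Δt − vΔx/c²) = 1.9727 × (19.7 μs − 0.862×11900 m / (2.998×10^8 m/s))
= 1.9727 × (-14.515 μs) = -28.6 μs

Δt' ≈ -28.6 μs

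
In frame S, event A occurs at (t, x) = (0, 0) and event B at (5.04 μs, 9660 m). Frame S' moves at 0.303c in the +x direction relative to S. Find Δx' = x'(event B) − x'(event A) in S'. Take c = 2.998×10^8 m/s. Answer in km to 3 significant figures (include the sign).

γ = 1/√(1 − 0.303²) = 1.0493
Δx' = γ(Δx − vΔt) = 1.0493 × (9660 m − 0.303×(2.998×10^8 m/s)×5.04×10^-6 s)
= 1.0493 × (9202.2 m) = 9.66 km

Δx' ≈ 9.66 km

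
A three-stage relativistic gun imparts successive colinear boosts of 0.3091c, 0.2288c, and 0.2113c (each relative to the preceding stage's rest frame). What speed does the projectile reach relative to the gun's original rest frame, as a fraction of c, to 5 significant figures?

Compose boost 2: (0.2288 + 0.3091)/(1 + 0.2288×0.3091) = 0.53790/1.070722 = 0.5023713
Compose boost 3: (0.2113 + 0.5023713)/(1 + 0.2113×0.5023713) = 0.7136713/1.106151 = 0.64518

u ≈ 0.64518c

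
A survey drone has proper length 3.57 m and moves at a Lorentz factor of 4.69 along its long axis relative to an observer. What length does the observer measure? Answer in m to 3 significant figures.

γ = 4.69 (given)
Length contraction: L = L₀/γ = 3.57/4.69 = 0.761 m

L ≈ 0.761 m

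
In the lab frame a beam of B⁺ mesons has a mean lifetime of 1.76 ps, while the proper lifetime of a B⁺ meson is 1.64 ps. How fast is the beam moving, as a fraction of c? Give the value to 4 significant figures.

β ≈ 0.3629

γ = Δt/τ₀ = 1.76/1.64 = 1.07317
β = √(1 − 1/γ²) = √(1 − 1/1.07317²) = 0.3629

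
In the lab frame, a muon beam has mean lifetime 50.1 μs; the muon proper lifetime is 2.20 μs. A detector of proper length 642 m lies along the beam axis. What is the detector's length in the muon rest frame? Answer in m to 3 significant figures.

L ≈ 28.2 m

Time dilation ⇒ γ = Δt/τ₀ = 50.1/2.20 = 22.773
Length contraction: L = L₀/γ = 642/22.773 = 28.2 m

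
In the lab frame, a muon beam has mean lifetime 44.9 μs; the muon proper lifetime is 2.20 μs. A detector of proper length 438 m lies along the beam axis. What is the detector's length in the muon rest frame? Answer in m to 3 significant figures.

L ≈ 21.5 m

Time dilation ⇒ γ = Δt/τ₀ = 44.9/2.20 = 20.409
Length contraction: L = L₀/γ = 438/20.409 = 21.5 m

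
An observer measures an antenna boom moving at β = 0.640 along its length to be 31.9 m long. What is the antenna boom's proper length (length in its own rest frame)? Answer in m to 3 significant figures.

L₀ ≈ 41.5 m

γ = 1/√(1 − 0.640²) = 1.3014
L₀ = γL = 1.3014 × 31.9 = 41.5 m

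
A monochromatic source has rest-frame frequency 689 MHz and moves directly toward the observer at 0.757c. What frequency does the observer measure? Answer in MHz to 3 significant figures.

Relativistic Doppler: f_obs = f_src √((1+β)/(1−β))
= 689 × √(1.7570/0.24300) = 689 × 2.6890 = 1850 MHz

f_obs ≈ 1850 MHz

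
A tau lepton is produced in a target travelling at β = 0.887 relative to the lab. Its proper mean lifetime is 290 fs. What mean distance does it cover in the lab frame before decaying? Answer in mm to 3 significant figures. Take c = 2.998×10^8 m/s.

γ = 1/√(1 − 0.887²) = 2.1656
Dilated lifetime: Δt = γτ₀ = 2.1656 × 290 fs = 628.02 fs
d = vΔt = 0.887c × 628.02 fs = 2.6592×10^8 m/s × 6.2802×10^-13 s = 0.167 mm

d ≈ 0.167 mm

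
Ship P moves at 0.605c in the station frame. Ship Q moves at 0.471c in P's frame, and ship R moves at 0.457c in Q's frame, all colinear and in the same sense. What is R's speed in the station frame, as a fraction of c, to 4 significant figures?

Compose boost 2: (0.471 + 0.605)/(1 + 0.471×0.605) = 1.076/1.28496 = 0.837383
Compose boost 3: (0.457 + 0.837383)/(1 + 0.457×0.837383) = 1.29438/1.38268 = 0.9361

u ≈ 0.9361c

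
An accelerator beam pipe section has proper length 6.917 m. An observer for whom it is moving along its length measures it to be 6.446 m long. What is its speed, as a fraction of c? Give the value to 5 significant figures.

β ≈ 0.36270

γ = L₀/L = 6.917/6.446 = 1.073069
β = √(1 − 1/γ²) = 0.36270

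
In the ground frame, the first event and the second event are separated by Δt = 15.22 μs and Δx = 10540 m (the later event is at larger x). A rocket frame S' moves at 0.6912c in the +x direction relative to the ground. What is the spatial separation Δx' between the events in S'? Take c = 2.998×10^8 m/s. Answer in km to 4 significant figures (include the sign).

γ = 1/√(1 − 0.6912²) = 1.38377
Δx' = γ(Δx − vΔt) = 1.38377 × (10540 m − 0.6912×(2.998×10^8 m/s)×15.22×10^-6 s)
= 1.38377 × (7386.08 m) = 10.22 km

Δx' ≈ 10.22 km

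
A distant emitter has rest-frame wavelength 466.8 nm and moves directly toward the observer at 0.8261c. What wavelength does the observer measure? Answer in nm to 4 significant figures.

Relativistic Doppler: λ_obs = λ_src √((1−β)/(1+β))
= 466.8 × √(0.173900/1.82610) = 466.8 × 0.308594 = 144.1 nm

λ_obs ≈ 144.1 nm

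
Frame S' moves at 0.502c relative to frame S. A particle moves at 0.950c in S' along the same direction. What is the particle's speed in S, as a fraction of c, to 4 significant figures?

u ≈ 0.9831c

Relativistic velocity addition: u = (u' + v)/(1 + u'v/c²)
= (0.950 + 0.502)/(1 + 0.950×0.502) = 1.452/1.47690 = 0.9831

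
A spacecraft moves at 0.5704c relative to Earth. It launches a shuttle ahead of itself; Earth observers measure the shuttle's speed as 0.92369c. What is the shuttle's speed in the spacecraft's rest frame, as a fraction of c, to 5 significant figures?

Inverse velocity addition: u' = (u − v)/(1 − uv/c²)
= (0.92369 − 0.5704)/(1 − 0.92369×0.5704) = 0.35329/0.4731272 = 0.74671

u' ≈ 0.74671c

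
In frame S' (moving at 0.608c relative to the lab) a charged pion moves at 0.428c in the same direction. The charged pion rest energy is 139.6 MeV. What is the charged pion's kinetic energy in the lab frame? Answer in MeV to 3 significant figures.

K ≈ 106 MeV

u_lab = (0.428 + 0.608)/(1 + 0.428×0.608) = 0.822076
γ = 1/√(1 − 0.822076²) = 1.7563
K = (γ − 1)m₀c² = (1.7563 − 1) × 139.6 = 0.75630 × 139.6 = 106 MeV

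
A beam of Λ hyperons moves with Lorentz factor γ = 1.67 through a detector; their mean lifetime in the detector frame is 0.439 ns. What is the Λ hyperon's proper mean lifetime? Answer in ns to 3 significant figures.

τ₀ ≈ 0.263 ns

γ = 1.67 (given)
Proper time: τ₀ = Δt/γ = 0.439/1.67 = 0.263 ns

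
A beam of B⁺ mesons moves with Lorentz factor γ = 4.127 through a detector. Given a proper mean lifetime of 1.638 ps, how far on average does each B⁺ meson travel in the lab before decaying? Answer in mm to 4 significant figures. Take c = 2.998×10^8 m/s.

β = √(1 − 1/γ²) = √(1 − 1/4.127²) = 0.970200
Dilated lifetime: Δt = γτ₀ = 4.127 × 1.638 ps = 6.76003 ps
d = vΔt = 0.970200c × 6.76003 ps = 2.90866×10^8 m/s × 6.76003×10^-12 s = 1.966 mm

d ≈ 1.966 mm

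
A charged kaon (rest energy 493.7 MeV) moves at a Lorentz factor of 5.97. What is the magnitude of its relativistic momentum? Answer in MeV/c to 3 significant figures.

p ≈ 2910 MeV/c

β = √(1 − 1/γ²) = √(1 − 1/5.97²) = 0.98587
p = γβm₀c = 5.97 × 0.98587 × 493.7 MeV/c = 2910 MeV/c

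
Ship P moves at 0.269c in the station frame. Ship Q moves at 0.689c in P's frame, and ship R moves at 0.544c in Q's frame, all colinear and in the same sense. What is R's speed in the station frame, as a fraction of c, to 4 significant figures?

Compose boost 2: (0.689 + 0.269)/(1 + 0.689×0.269) = 0.9580/1.18534 = 0.808206
Compose boost 3: (0.544 + 0.808206)/(1 + 0.544×0.808206) = 1.35221/1.43966 = 0.9393

u ≈ 0.9393c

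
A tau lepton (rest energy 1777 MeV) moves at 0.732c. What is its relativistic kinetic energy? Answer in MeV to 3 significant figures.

K ≈ 831 MeV

γ = 1/√(1 − 0.732²) = 1.4678
K = (γ − 1)m₀c² = (1.4678 − 1) × 1777 MeV = 0.46777 × 1777 MeV = 831 MeV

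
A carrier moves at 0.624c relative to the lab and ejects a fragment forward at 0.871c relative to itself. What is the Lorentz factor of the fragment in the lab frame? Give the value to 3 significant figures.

u_lab = (0.871 + 0.624)/(1 + 0.871×0.624) = 1.495/1.54350 = 0.968575
γ = 1/√(1 − 0.968575²) = 4.02

γ ≈ 4.02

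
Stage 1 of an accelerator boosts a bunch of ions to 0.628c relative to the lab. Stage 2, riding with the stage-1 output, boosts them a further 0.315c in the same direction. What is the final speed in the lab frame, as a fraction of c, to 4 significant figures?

Compose boost 2: (0.315 + 0.628)/(1 + 0.315×0.628) = 0.9430/1.19782 = 0.7873

u ≈ 0.7873c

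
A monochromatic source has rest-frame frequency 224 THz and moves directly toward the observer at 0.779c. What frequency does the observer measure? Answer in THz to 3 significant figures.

Relativistic Doppler: f_obs = f_src √((1+β)/(1−β))
= 224 × √(1.7790/0.22100) = 224 × 2.8372 = 636 THz

f_obs ≈ 636 THz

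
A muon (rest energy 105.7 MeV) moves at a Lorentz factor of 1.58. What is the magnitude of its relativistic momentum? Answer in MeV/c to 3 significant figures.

β = √(1 − 1/γ²) = √(1 − 1/1.58²) = 0.77422
p = γβm₀c = 1.58 × 0.77422 × 105.7 MeV/c = 129 MeV/c

p ≈ 129 MeV/c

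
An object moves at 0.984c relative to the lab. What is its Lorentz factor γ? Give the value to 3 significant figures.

γ = 1/√(1 − β²) = 1/√(1 − 0.984²) = 1/√(0.031744) = 5.61

γ ≈ 5.61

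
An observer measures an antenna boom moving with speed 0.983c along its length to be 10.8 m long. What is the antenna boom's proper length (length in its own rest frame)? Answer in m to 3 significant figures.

γ = 1/√(1 − 0.983²) = 5.4465
L₀ = γL = 5.4465 × 10.8 = 58.8 m

L₀ ≈ 58.8 m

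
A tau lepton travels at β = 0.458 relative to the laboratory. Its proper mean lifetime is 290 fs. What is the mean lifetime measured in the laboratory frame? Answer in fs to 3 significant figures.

Δt ≈ 326 fs

γ = 1/√(1 − 0.458²) = 1.1249
Time dilation: Δt = γτ₀ = 1.1249 × 290 fs = 326 fs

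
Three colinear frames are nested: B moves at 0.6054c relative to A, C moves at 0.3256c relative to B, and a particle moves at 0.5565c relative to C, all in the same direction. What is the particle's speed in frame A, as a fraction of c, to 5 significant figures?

u ≈ 0.93119c

Compose boost 2: (0.3256 + 0.6054)/(1 + 0.3256×0.6054) = 0.93100/1.197118 = 0.7777010
Compose boost 3: (0.5565 + 0.7777010)/(1 + 0.5565×0.7777010) = 1.334201/1.432791 = 0.93119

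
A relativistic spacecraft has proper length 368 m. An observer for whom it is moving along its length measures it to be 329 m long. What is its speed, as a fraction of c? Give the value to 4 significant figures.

γ = L₀/L = 368/329 = 1.11854
β = √(1 − 1/γ²) = 0.4480

β ≈ 0.4480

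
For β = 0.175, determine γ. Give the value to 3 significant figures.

γ = 1/√(1 − β²) = 1/√(1 − 0.175²) = 1/√(0.96937) = 1.02

γ ≈ 1.02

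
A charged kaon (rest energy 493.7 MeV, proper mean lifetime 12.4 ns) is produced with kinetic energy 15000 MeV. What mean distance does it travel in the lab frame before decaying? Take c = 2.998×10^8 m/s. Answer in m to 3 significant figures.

d ≈ 117 m

γ = 1 + K/(m₀c²) = 1 + 15000/493.7 = 31.383
β = √(1 − 1/γ²) = 0.99949
Dilated lifetime: γτ₀ = 31.383 × 12.4 ns = 389.15 ns
d = βc·γτ₀ = 0.99949 × (2.998×10^8 m/s) × 3.8915×10^-7 s = 117 m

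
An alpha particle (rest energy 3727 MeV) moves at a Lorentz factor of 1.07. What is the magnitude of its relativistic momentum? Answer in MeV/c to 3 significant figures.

p ≈ 1420 MeV/c

β = √(1 − 1/γ²) = √(1 − 1/1.07²) = 0.35575
p = γβm₀c = 1.07 × 0.35575 × 3727 MeV/c = 1420 MeV/c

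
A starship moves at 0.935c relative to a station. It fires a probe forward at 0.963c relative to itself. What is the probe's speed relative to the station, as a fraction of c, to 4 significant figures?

Relativistic velocity addition: u = (u' + v)/(1 + u'v/c²)
= (0.963 + 0.935)/(1 + 0.963×0.935) = 1.898/1.90041 = 0.9987

u ≈ 0.9987c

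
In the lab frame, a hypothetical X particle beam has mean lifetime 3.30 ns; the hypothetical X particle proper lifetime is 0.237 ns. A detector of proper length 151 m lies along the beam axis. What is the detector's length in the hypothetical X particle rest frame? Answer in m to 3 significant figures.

L ≈ 10.8 m

Time dilation ⇒ γ = Δt/τ₀ = 3.30/0.237 = 13.924
Length contraction: L = L₀/γ = 151/13.924 = 10.8 m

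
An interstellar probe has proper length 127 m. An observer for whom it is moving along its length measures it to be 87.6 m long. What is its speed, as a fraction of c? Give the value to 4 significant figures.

β ≈ 0.7240

γ = L₀/L = 127/87.6 = 1.44977
β = √(1 − 1/γ²) = 0.7240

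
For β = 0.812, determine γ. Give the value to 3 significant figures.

γ ≈ 1.71

γ = 1/√(1 − β²) = 1/√(1 − 0.812²) = 1/√(0.34066) = 1.71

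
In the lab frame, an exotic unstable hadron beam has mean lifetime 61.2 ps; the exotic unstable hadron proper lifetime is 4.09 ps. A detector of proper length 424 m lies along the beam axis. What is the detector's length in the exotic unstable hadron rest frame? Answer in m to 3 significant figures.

Time dilation ⇒ γ = Δt/τ₀ = 61.2/4.09 = 14.963
Length contraction: L = L₀/γ = 424/14.963 = 28.3 m

L ≈ 28.3 m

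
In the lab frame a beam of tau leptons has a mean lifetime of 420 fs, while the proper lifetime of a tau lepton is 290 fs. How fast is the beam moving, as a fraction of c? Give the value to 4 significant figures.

β ≈ 0.7234

γ = Δt/τ₀ = 420/290 = 1.44828
β = √(1 − 1/γ²) = √(1 − 1/1.44828²) = 0.7234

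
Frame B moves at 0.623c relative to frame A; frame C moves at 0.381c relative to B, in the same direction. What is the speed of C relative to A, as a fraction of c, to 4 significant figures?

Compose boost 2: (0.381 + 0.623)/(1 + 0.381×0.623) = 1.004/1.23736 = 0.8114

u ≈ 0.8114c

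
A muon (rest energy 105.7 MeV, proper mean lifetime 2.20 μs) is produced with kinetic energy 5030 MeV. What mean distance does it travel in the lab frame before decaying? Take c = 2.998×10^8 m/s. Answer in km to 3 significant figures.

d ≈ 32.0 km

γ = 1 + K/(m₀c²) = 1 + 5030/105.7 = 48.588
β = √(1 − 1/γ²) = 0.99979
Dilated lifetime: γτ₀ = 48.588 × 2.20 μs = 106.89 μs
d = βc·γτ₀ = 0.99979 × (2.998×10^8 m/s) × 0.00010689 s = 32.0 km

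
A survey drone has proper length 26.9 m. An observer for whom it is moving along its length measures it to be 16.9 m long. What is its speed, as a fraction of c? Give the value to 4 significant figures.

γ = L₀/L = 26.9/16.9 = 1.59172
β = √(1 − 1/γ²) = 0.7780

β ≈ 0.7780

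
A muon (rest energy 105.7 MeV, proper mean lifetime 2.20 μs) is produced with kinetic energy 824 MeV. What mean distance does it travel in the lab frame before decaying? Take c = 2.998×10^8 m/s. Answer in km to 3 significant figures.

d ≈ 5.76 km

γ = 1 + K/(m₀c²) = 1 + 824/105.7 = 8.7956
β = √(1 − 1/γ²) = 0.99352
Dilated lifetime: γτ₀ = 8.7956 × 2.20 μs = 19.350 μs
d = βc·γτ₀ = 0.99352 × (2.998×10^8 m/s) × 1.9350×10^-5 s = 5.76 km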